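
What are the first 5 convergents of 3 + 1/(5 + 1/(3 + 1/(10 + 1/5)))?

3/1, 16/5, 51/16, 526/165, 2681/841

Using the convergent recurrence p_i = a_i*p_{i-1} + p_{i-2}, q_i = a_i*q_{i-1} + q_{i-2} with p_{-2}=0, p_{-1}=1, q_{-2}=1, q_{-1}=0:
  i=0: a_0=3, p_0 = 3*1 + 0 = 3, q_0 = 3*0 + 1 = 1.
  i=1: a_1=5, p_1 = 5*3 + 1 = 16, q_1 = 5*1 + 0 = 5.
  i=2: a_2=3, p_2 = 3*16 + 3 = 51, q_2 = 3*5 + 1 = 16.
  i=3: a_3=10, p_3 = 10*51 + 16 = 526, q_3 = 10*16 + 5 = 165.
  i=4: a_4=5, p_4 = 5*526 + 51 = 2681, q_4 = 5*165 + 16 = 841.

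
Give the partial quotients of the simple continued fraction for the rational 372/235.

[1; 1, 1, 2, 1, 1, 19]

Run the Euclidean algorithm on 372 and 235; the successive quotients are the partial quotients a_0, a_1, ... (each step inverts the fractional part left over by the previous one):
  372 = 1*235 + 137, so a_0 = 1.
  235 = 1*137 + 98, so a_1 = 1.
  137 = 1*98 + 39, so a_2 = 1.
  98 = 2*39 + 20, so a_3 = 2.
  39 = 1*20 + 19, so a_4 = 1.
  20 = 1*19 + 1, so a_5 = 1.
  19 = 19*1 + 0, so a_6 = 19.
The remainder reaches 0 after 7 divisions, so the expansion has 7 partial quotients, read off in order.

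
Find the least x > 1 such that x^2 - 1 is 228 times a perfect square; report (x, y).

First expand sqrt(228) as a continued fraction. With x_i = (sqrt(228) + m_i)/d_i and (m_0, d_0) = (0, 1): a_0 = floor(sqrt(228)) = 15, since 15^2 = 225 <= 228 < 256 = 16^2.
Iterate m_{i+1} = d_i*a_i - m_i, d_{i+1} = (228 - m_{i+1}^2)/d_i, a_{i+1} = floor((a_0 + m_{i+1})/d_{i+1}):
  m_1 = 1*15 - 0 = 15, d_1 = (228 - 15^2)/1 = 3/1 = 3, a_1 = floor((15 + 15)/3) = 10.
  m_2 = 3*10 - 15 = 15, d_2 = (228 - 15^2)/3 = 3/3 = 1, a_2 = floor((15 + 15)/1) = 30.
  m_3 = 1*30 - 15 = 15, d_3 = (228 - 15^2)/1 = 3/1 = 3: (m_3, d_3) = (m_1, d_1) = (15, 3), so from here the quotients repeat a_1, a_2; the period length is 2.
So sqrt(228) = [15; (10, 30)] with period length k = 2.
k is even, so the fundamental solution of x^2 - 228y^2 = 1 is (p_{k-1}, q_{k-1}) = (p_1, q_1); compute convergents through index 1.
Convergents (p_i = a_i*p_{i-1} + p_{i-2}, q_i = a_i*q_{i-1} + q_{i-2} with p_{-2}=0, p_{-1}=1, q_{-2}=1, q_{-1}=0):
  i=0: a_0=15, p_0 = 15*1 + 0 = 15, q_0 = 15*0 + 1 = 1.
  i=1: a_1=10, p_1 = 10*15 + 1 = 151, q_1 = 10*1 + 0 = 10.
Check: 151^2 - 228*10^2 = 22801 - 22800 = 1, so (x, y) = (151, 10) solves the equation, and by the theorem it is the least positive solution.

(x, y) = (151, 10)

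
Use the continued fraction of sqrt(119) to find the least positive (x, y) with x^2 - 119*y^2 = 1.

(x, y) = (120, 11)

First expand sqrt(119) as a continued fraction. With x_i = (sqrt(119) + m_i)/d_i and (m_0, d_0) = (0, 1): a_0 = floor(sqrt(119)) = 10, since 10^2 = 100 <= 119 < 121 = 11^2.
Iterate m_{i+1} = d_i*a_i - m_i, d_{i+1} = (119 - m_{i+1}^2)/d_i, a_{i+1} = floor((a_0 + m_{i+1})/d_{i+1}):
  m_1 = 1*10 - 0 = 10, d_1 = (119 - 10^2)/1 = 19/1 = 19, a_1 = floor((10 + 10)/19) = 1.
  m_2 = 19*1 - 10 = 9, d_2 = (119 - 9^2)/19 = 38/19 = 2, a_2 = floor((10 + 9)/2) = 9.
  m_3 = 2*9 - 9 = 9, d_3 = (119 - 9^2)/2 = 38/2 = 19, a_3 = floor((10 + 9)/19) = 1.
  m_4 = 19*1 - 9 = 10, d_4 = (119 - 10^2)/19 = 19/19 = 1, a_4 = floor((10 + 10)/1) = 20.
  m_5 = 1*20 - 10 = 10, d_5 = (119 - 10^2)/1 = 19/1 = 19: (m_5, d_5) = (m_1, d_1) = (10, 19), so from here the quotients repeat a_1, ..., a_4; the period length is 4.
So sqrt(119) = [10; (1, 9, 1, 20)] with period length k = 4.
k is even, so the fundamental solution of x^2 - 119y^2 = 1 is (p_{k-1}, q_{k-1}) = (p_3, q_3); compute convergents through index 3.
Convergents (p_i = a_i*p_{i-1} + p_{i-2}, q_i = a_i*q_{i-1} + q_{i-2} with p_{-2}=0, p_{-1}=1, q_{-2}=1, q_{-1}=0):
  i=0: a_0=10, p_0 = 10*1 + 0 = 10, q_0 = 10*0 + 1 = 1.
  i=1: a_1=1, p_1 = 1*10 + 1 = 11, q_1 = 1*1 + 0 = 1.
  i=2: a_2=9, p_2 = 9*11 + 10 = 109, q_2 = 9*1 + 1 = 10.
  i=3: a_3=1, p_3 = 1*109 + 11 = 120, q_3 = 1*10 + 1 = 11.
Check: 120^2 - 119*11^2 = 14400 - 14399 = 1, so (x, y) = (120, 11) solves the equation, and by the theorem it is the least positive solution.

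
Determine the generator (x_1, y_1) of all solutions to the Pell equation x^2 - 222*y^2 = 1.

(x, y) = (149, 10)

First expand sqrt(222) as a continued fraction. With x_i = (sqrt(222) + m_i)/d_i and (m_0, d_0) = (0, 1): a_0 = floor(sqrt(222)) = 14, since 14^2 = 196 <= 222 < 225 = 15^2.
Iterate m_{i+1} = d_i*a_i - m_i, d_{i+1} = (222 - m_{i+1}^2)/d_i, a_{i+1} = floor((a_0 + m_{i+1})/d_{i+1}):
  m_1 = 1*14 - 0 = 14, d_1 = (222 - 14^2)/1 = 26/1 = 26, a_1 = floor((14 + 14)/26) = 1.
  m_2 = 26*1 - 14 = 12, d_2 = (222 - 12^2)/26 = 78/26 = 3, a_2 = floor((14 + 12)/3) = 8.
  m_3 = 3*8 - 12 = 12, d_3 = (222 - 12^2)/3 = 78/3 = 26, a_3 = floor((14 + 12)/26) = 1.
  m_4 = 26*1 - 12 = 14, d_4 = (222 - 14^2)/26 = 26/26 = 1, a_4 = floor((14 + 14)/1) = 28.
  m_5 = 1*28 - 14 = 14, d_5 = (222 - 14^2)/1 = 26/1 = 26: (m_5, d_5) = (m_1, d_1) = (14, 26), so from here the quotients repeat a_1, ..., a_4; the period length is 4.
So sqrt(222) = [14; (1, 8, 1, 28)] with period length k = 4.
k is even, so the fundamental solution of x^2 - 222y^2 = 1 is (p_{k-1}, q_{k-1}) = (p_3, q_3); compute convergents through index 3.
Convergents (p_i = a_i*p_{i-1} + p_{i-2}, q_i = a_i*q_{i-1} + q_{i-2} with p_{-2}=0, p_{-1}=1, q_{-2}=1, q_{-1}=0):
  i=0: a_0=14, p_0 = 14*1 + 0 = 14, q_0 = 14*0 + 1 = 1.
  i=1: a_1=1, p_1 = 1*14 + 1 = 15, q_1 = 1*1 + 0 = 1.
  i=2: a_2=8, p_2 = 8*15 + 14 = 134, q_2 = 8*1 + 1 = 9.
  i=3: a_3=1, p_3 = 1*134 + 15 = 149, q_3 = 1*9 + 1 = 10.
Check: 149^2 - 222*10^2 = 22201 - 22200 = 1, so (x, y) = (149, 10) solves the equation, and by the theorem it is the least positive solution.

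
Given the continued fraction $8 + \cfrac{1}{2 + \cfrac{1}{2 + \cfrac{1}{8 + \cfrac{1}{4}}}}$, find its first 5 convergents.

8/1, 17/2, 42/5, 353/42, 1454/173

Using the convergent recurrence p_i = a_i*p_{i-1} + p_{i-2}, q_i = a_i*q_{i-1} + q_{i-2} with p_{-2}=0, p_{-1}=1, q_{-2}=1, q_{-1}=0:
  i=0: a_0=8, p_0 = 8*1 + 0 = 8, q_0 = 8*0 + 1 = 1.
  i=1: a_1=2, p_1 = 2*8 + 1 = 17, q_1 = 2*1 + 0 = 2.
  i=2: a_2=2, p_2 = 2*17 + 8 = 42, q_2 = 2*2 + 1 = 5.
  i=3: a_3=8, p_3 = 8*42 + 17 = 353, q_3 = 8*5 + 2 = 42.
  i=4: a_4=4, p_4 = 4*353 + 42 = 1454, q_4 = 4*42 + 5 = 173.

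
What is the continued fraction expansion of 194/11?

[17; 1, 1, 1, 3]

Run the Euclidean algorithm on 194 and 11; the successive quotients are the partial quotients a_0, a_1, ... (each step inverts the fractional part left over by the previous one):
  194 = 17*11 + 7, so a_0 = 17.
  11 = 1*7 + 4, so a_1 = 1.
  7 = 1*4 + 3, so a_2 = 1.
  4 = 1*3 + 1, so a_3 = 1.
  3 = 3*1 + 0, so a_4 = 3.
The remainder reaches 0 after 5 divisions, so the expansion has 5 partial quotients, read off in order.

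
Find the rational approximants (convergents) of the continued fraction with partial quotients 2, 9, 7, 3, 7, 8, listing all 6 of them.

Using the convergent recurrence p_i = a_i*p_{i-1} + p_{i-2}, q_i = a_i*q_{i-1} + q_{i-2} with p_{-2}=0, p_{-1}=1, q_{-2}=1, q_{-1}=0:
  i=0: a_0=2, p_0 = 2*1 + 0 = 2, q_0 = 2*0 + 1 = 1.
  i=1: a_1=9, p_1 = 9*2 + 1 = 19, q_1 = 9*1 + 0 = 9.
  i=2: a_2=7, p_2 = 7*19 + 2 = 135, q_2 = 7*9 + 1 = 64.
  i=3: a_3=3, p_3 = 3*135 + 19 = 424, q_3 = 3*64 + 9 = 201.
  i=4: a_4=7, p_4 = 7*424 + 135 = 3103, q_4 = 7*201 + 64 = 1471.
  i=5: a_5=8, p_5 = 8*3103 + 424 = 25248, q_5 = 8*1471 + 201 = 11969.

2/1, 19/9, 135/64, 424/201, 3103/1471, 25248/11969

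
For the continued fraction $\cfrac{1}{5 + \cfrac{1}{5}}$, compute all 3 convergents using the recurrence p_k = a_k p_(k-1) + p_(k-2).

Using the convergent recurrence p_i = a_i*p_{i-1} + p_{i-2}, q_i = a_i*q_{i-1} + q_{i-2} with p_{-2}=0, p_{-1}=1, q_{-2}=1, q_{-1}=0:
  i=0: a_0=0, p_0 = 0*1 + 0 = 0, q_0 = 0*0 + 1 = 1.
  i=1: a_1=5, p_1 = 5*0 + 1 = 1, q_1 = 5*1 + 0 = 5.
  i=2: a_2=5, p_2 = 5*1 + 0 = 5, q_2 = 5*5 + 1 = 26.

0/1, 1/5, 5/26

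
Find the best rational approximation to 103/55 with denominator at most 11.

15/8

Expand x = 103/55 as a continued fraction with the Euclidean algorithm:
  103 = 1*55 + 48, so a_0 = 1.
  55 = 1*48 + 7, so a_1 = 1.
  48 = 6*7 + 6, so a_2 = 6.
  7 = 1*6 + 1, so a_3 = 1.
  6 = 6*1 + 0, so a_4 = 6.
so x = [1; 1, 6, 1, 6].
Convergents (p_i = a_i*p_{i-1} + p_{i-2}, q_i = a_i*q_{i-1} + q_{i-2} with p_{-2}=0, p_{-1}=1, q_{-2}=1, q_{-1}=0), until the denominator exceeds 11:
  i=0: a_0=1, p_0 = 1*1 + 0 = 1, q_0 = 1*0 + 1 = 1.
  i=1: a_1=1, p_1 = 1*1 + 1 = 2, q_1 = 1*1 + 0 = 1.
  i=2: a_2=6, p_2 = 6*2 + 1 = 13, q_2 = 6*1 + 1 = 7.
  i=3: a_3=1, p_3 = 1*13 + 2 = 15, q_3 = 1*7 + 1 = 8.
  i=4: a_4=6, p_4 = 6*15 + 13 = 103, q_4 = 6*8 + 7 = 55.
q_4 = 55 > 11, so the last convergent with denominator <= 11 is p_3/q_3 = 15/8.
The closest fraction with denominator <= 11 is either p_3/q_3 or the intermediate fraction (k*p_3 + p_2)/(k*q_3 + q_2) with the largest k >= 1 whose denominator stays <= 11; these approach x as k grows, and every other convergent or intermediate fraction in range is farther away.
Largest k: floor((11 - q_2)/q_3) = floor((11 - 7)/8) = 0.
Since k = 0, no intermediate fraction beyond p_3/q_3 has denominator <= 11, so the convergent 15/8 is the closest (its error is |103*8 - 15*55|/(55*8) = 1/440).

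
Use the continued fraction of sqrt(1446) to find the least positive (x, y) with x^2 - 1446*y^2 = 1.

First expand sqrt(1446) as a continued fraction. With x_i = (sqrt(1446) + m_i)/d_i and (m_0, d_0) = (0, 1): a_0 = floor(sqrt(1446)) = 38, since 38^2 = 1444 <= 1446 < 1521 = 39^2.
Iterate m_{i+1} = d_i*a_i - m_i, d_{i+1} = (1446 - m_{i+1}^2)/d_i, a_{i+1} = floor((a_0 + m_{i+1})/d_{i+1}):
  m_1 = 1*38 - 0 = 38, d_1 = (1446 - 38^2)/1 = 2/1 = 2, a_1 = floor((38 + 38)/2) = 38.
  m_2 = 2*38 - 38 = 38, d_2 = (1446 - 38^2)/2 = 2/2 = 1, a_2 = floor((38 + 38)/1) = 76.
  m_3 = 1*76 - 38 = 38, d_3 = (1446 - 38^2)/1 = 2/1 = 2: (m_3, d_3) = (m_1, d_1) = (38, 2), so from here the quotients repeat a_1, a_2; the period length is 2.
So sqrt(1446) = [38; (38, 76)] with period length k = 2.
k is even, so the fundamental solution of x^2 - 1446y^2 = 1 is (p_{k-1}, q_{k-1}) = (p_1, q_1); compute convergents through index 1.
Convergents (p_i = a_i*p_{i-1} + p_{i-2}, q_i = a_i*q_{i-1} + q_{i-2} with p_{-2}=0, p_{-1}=1, q_{-2}=1, q_{-1}=0):
  i=0: a_0=38, p_0 = 38*1 + 0 = 38, q_0 = 38*0 + 1 = 1.
  i=1: a_1=38, p_1 = 38*38 + 1 = 1445, q_1 = 38*1 + 0 = 38.
Check: 1445^2 - 1446*38^2 = 2088025 - 2088024 = 1, so (x, y) = (1445, 38) solves the equation, and by the theorem it is the least positive solution.

(x, y) = (1445, 38)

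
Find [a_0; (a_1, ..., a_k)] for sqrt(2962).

Write x_i = (sqrt(2962) + m_i)/d_i with (m_0, d_0) = (0, 1). a_0 = floor(sqrt(2962)) = 54, since 54^2 = 2916 <= 2962 < 3025 = 55^2.
Iterate m_{i+1} = d_i*a_i - m_i, d_{i+1} = (2962 - m_{i+1}^2)/d_i, a_{i+1} = floor((a_0 + m_{i+1})/d_{i+1}):
  m_1 = 1*54 - 0 = 54, d_1 = (2962 - 54^2)/1 = 46/1 = 46, a_1 = floor((54 + 54)/46) = 2.
  m_2 = 46*2 - 54 = 38, d_2 = (2962 - 38^2)/46 = 1518/46 = 33, a_2 = floor((54 + 38)/33) = 2.
  m_3 = 33*2 - 38 = 28, d_3 = (2962 - 28^2)/33 = 2178/33 = 66, a_3 = floor((54 + 28)/66) = 1.
  m_4 = 66*1 - 28 = 38, d_4 = (2962 - 38^2)/66 = 1518/66 = 23, a_4 = floor((54 + 38)/23) = 4.
  m_5 = 23*4 - 38 = 54, d_5 = (2962 - 54^2)/23 = 46/23 = 2, a_5 = floor((54 + 54)/2) = 54.
  m_6 = 2*54 - 54 = 54, d_6 = (2962 - 54^2)/2 = 46/2 = 23, a_6 = floor((54 + 54)/23) = 4.
  m_7 = 23*4 - 54 = 38, d_7 = (2962 - 38^2)/23 = 1518/23 = 66, a_7 = floor((54 + 38)/66) = 1.
  m_8 = 66*1 - 38 = 28, d_8 = (2962 - 28^2)/66 = 2178/66 = 33, a_8 = floor((54 + 28)/33) = 2.
  m_9 = 33*2 - 28 = 38, d_9 = (2962 - 38^2)/33 = 1518/33 = 46, a_9 = floor((54 + 38)/46) = 2.
  m_10 = 46*2 - 38 = 54, d_10 = (2962 - 54^2)/46 = 46/46 = 1, a_10 = floor((54 + 54)/1) = 108.
  m_11 = 1*108 - 54 = 54, d_11 = (2962 - 54^2)/1 = 46/1 = 46: (m_11, d_11) = (m_1, d_1) = (54, 46), so from here the quotients repeat a_1, ..., a_10; the period length is 10.
Hence the expansion of sqrt(2962) is a_0 = 54 followed by the repeating block 2, 2, 1, 4, 54, 4, 1, 2, 2, 108 (period 10).

[54; (2, 2, 1, 4, 54, 4, 1, 2, 2, 108)]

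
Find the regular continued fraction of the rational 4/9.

[0; 2, 4]

Run the Euclidean algorithm on 4 and 9; the successive quotients are the partial quotients a_0, a_1, ... (each step inverts the fractional part left over by the previous one):
  4 = 0*9 + 4, so a_0 = 0.
  9 = 2*4 + 1, so a_1 = 2.
  4 = 4*1 + 0, so a_2 = 4.
The remainder reaches 0 after 3 divisions, so the expansion has 3 partial quotients, read off in order.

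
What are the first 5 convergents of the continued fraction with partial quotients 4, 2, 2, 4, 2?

Using the convergent recurrence p_i = a_i*p_{i-1} + p_{i-2}, q_i = a_i*q_{i-1} + q_{i-2} with p_{-2}=0, p_{-1}=1, q_{-2}=1, q_{-1}=0:
  i=0: a_0=4, p_0 = 4*1 + 0 = 4, q_0 = 4*0 + 1 = 1.
  i=1: a_1=2, p_1 = 2*4 + 1 = 9, q_1 = 2*1 + 0 = 2.
  i=2: a_2=2, p_2 = 2*9 + 4 = 22, q_2 = 2*2 + 1 = 5.
  i=3: a_3=4, p_3 = 4*22 + 9 = 97, q_3 = 4*5 + 2 = 22.
  i=4: a_4=2, p_4 = 2*97 + 22 = 216, q_4 = 2*22 + 5 = 49.

4/1, 9/2, 22/5, 97/22, 216/49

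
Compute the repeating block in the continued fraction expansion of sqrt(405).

[20; (8, 40)]

Write x_i = (sqrt(405) + m_i)/d_i with (m_0, d_0) = (0, 1). a_0 = floor(sqrt(405)) = 20, since 20^2 = 400 <= 405 < 441 = 21^2.
Iterate m_{i+1} = d_i*a_i - m_i, d_{i+1} = (405 - m_{i+1}^2)/d_i, a_{i+1} = floor((a_0 + m_{i+1})/d_{i+1}):
  m_1 = 1*20 - 0 = 20, d_1 = (405 - 20^2)/1 = 5/1 = 5, a_1 = floor((20 + 20)/5) = 8.
  m_2 = 5*8 - 20 = 20, d_2 = (405 - 20^2)/5 = 5/5 = 1, a_2 = floor((20 + 20)/1) = 40.
  m_3 = 1*40 - 20 = 20, d_3 = (405 - 20^2)/1 = 5/1 = 5: (m_3, d_3) = (m_1, d_1) = (20, 5), so from here the quotients repeat a_1, a_2; the period length is 2.
Hence the expansion of sqrt(405) is a_0 = 20 followed by the repeating block 8, 40 (period 2).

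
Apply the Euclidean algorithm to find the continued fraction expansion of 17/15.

Run the Euclidean algorithm on 17 and 15; the successive quotients are the partial quotients a_0, a_1, ... (each step inverts the fractional part left over by the previous one):
  17 = 1*15 + 2, so a_0 = 1.
  15 = 7*2 + 1, so a_1 = 7.
  2 = 2*1 + 0, so a_2 = 2.
The remainder reaches 0 after 3 divisions, so the expansion has 3 partial quotients, read off in order.

[1; 7, 2]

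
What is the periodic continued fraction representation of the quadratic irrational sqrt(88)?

[9; (2, 1, 1, 1, 2, 18)]

Write x_i = (sqrt(88) + m_i)/d_i with (m_0, d_0) = (0, 1). a_0 = floor(sqrt(88)) = 9, since 9^2 = 81 <= 88 < 100 = 10^2.
Iterate m_{i+1} = d_i*a_i - m_i, d_{i+1} = (88 - m_{i+1}^2)/d_i, a_{i+1} = floor((a_0 + m_{i+1})/d_{i+1}):
  m_1 = 1*9 - 0 = 9, d_1 = (88 - 9^2)/1 = 7/1 = 7, a_1 = floor((9 + 9)/7) = 2.
  m_2 = 7*2 - 9 = 5, d_2 = (88 - 5^2)/7 = 63/7 = 9, a_2 = floor((9 + 5)/9) = 1.
  m_3 = 9*1 - 5 = 4, d_3 = (88 - 4^2)/9 = 72/9 = 8, a_3 = floor((9 + 4)/8) = 1.
  m_4 = 8*1 - 4 = 4, d_4 = (88 - 4^2)/8 = 72/8 = 9, a_4 = floor((9 + 4)/9) = 1.
  m_5 = 9*1 - 4 = 5, d_5 = (88 - 5^2)/9 = 63/9 = 7, a_5 = floor((9 + 5)/7) = 2.
  m_6 = 7*2 - 5 = 9, d_6 = (88 - 9^2)/7 = 7/7 = 1, a_6 = floor((9 + 9)/1) = 18.
  m_7 = 1*18 - 9 = 9, d_7 = (88 - 9^2)/1 = 7/1 = 7: (m_7, d_7) = (m_1, d_1) = (9, 7), so from here the quotients repeat a_1, ..., a_6; the period length is 6.
Hence the expansion of sqrt(88) is a_0 = 9 followed by the repeating block 2, 1, 1, 1, 2, 18 (period 6).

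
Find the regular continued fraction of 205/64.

[3; 4, 1, 12]

Run the Euclidean algorithm on 205 and 64; the successive quotients are the partial quotients a_0, a_1, ... (each step inverts the fractional part left over by the previous one):
  205 = 3*64 + 13, so a_0 = 3.
  64 = 4*13 + 12, so a_1 = 4.
  13 = 1*12 + 1, so a_2 = 1.
  12 = 12*1 + 0, so a_3 = 12.
The remainder reaches 0 after 4 divisions, so the expansion has 4 partial quotients, read off in order.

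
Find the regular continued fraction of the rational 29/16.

[1; 1, 4, 3]

Run the Euclidean algorithm on 29 and 16; the successive quotients are the partial quotients a_0, a_1, ... (each step inverts the fractional part left over by the previous one):
  29 = 1*16 + 13, so a_0 = 1.
  16 = 1*13 + 3, so a_1 = 1.
  13 = 4*3 + 1, so a_2 = 4.
  3 = 3*1 + 0, so a_3 = 3.
The remainder reaches 0 after 4 divisions, so the expansion has 4 partial quotients, read off in order.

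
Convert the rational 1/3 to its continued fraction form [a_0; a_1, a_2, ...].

[0; 3]

Run the Euclidean algorithm on 1 and 3; the successive quotients are the partial quotients a_0, a_1, ... (each step inverts the fractional part left over by the previous one):
  1 = 0*3 + 1, so a_0 = 0.
  3 = 3*1 + 0, so a_1 = 3.
The remainder reaches 0 after 2 divisions, so the expansion has 2 partial quotients, read off in order.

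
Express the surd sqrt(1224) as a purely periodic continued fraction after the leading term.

Write x_i = (sqrt(1224) + m_i)/d_i with (m_0, d_0) = (0, 1). a_0 = floor(sqrt(1224)) = 34, since 34^2 = 1156 <= 1224 < 1225 = 35^2.
Iterate m_{i+1} = d_i*a_i - m_i, d_{i+1} = (1224 - m_{i+1}^2)/d_i, a_{i+1} = floor((a_0 + m_{i+1})/d_{i+1}):
  m_1 = 1*34 - 0 = 34, d_1 = (1224 - 34^2)/1 = 68/1 = 68, a_1 = floor((34 + 34)/68) = 1.
  m_2 = 68*1 - 34 = 34, d_2 = (1224 - 34^2)/68 = 68/68 = 1, a_2 = floor((34 + 34)/1) = 68.
  m_3 = 1*68 - 34 = 34, d_3 = (1224 - 34^2)/1 = 68/1 = 68: (m_3, d_3) = (m_1, d_1) = (34, 68), so from here the quotients repeat a_1, a_2; the period length is 2.
Hence the expansion of sqrt(1224) is a_0 = 34 followed by the repeating block 1, 68 (period 2).

[34; (1, 68)]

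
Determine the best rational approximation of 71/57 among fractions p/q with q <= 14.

5/4

Expand x = 71/57 as a continued fraction with the Euclidean algorithm:
  71 = 1*57 + 14, so a_0 = 1.
  57 = 4*14 + 1, so a_1 = 4.
  14 = 14*1 + 0, so a_2 = 14.
so x = [1; 4, 14].
Convergents (p_i = a_i*p_{i-1} + p_{i-2}, q_i = a_i*q_{i-1} + q_{i-2} with p_{-2}=0, p_{-1}=1, q_{-2}=1, q_{-1}=0), until the denominator exceeds 14:
  i=0: a_0=1, p_0 = 1*1 + 0 = 1, q_0 = 1*0 + 1 = 1.
  i=1: a_1=4, p_1 = 4*1 + 1 = 5, q_1 = 4*1 + 0 = 4.
  i=2: a_2=14, p_2 = 14*5 + 1 = 71, q_2 = 14*4 + 1 = 57.
q_2 = 57 > 14, so the last convergent with denominator <= 14 is p_1/q_1 = 5/4.
The closest fraction with denominator <= 14 is either p_1/q_1 or the intermediate fraction (k*p_1 + p_0)/(k*q_1 + q_0) with the largest k >= 1 whose denominator stays <= 14; these approach x as k grows, and every other convergent or intermediate fraction in range is farther away.
Largest k: floor((14 - q_0)/q_1) = floor((14 - 1)/4) = 3.
That gives (3*5 + 1)/(3*4 + 1) = 16/13.
Compare the errors: |x - 5/4| = |71*4 - 5*57|/(57*4) = 1/228, and |x - 16/13| = |71*13 - 16*57|/(57*13) = 11/741.
Cross-multiplying, 1*741 = 741 < 2508 = 11*228, so 1/228 is smaller: the convergent 5/4 is closer to x than 16/13.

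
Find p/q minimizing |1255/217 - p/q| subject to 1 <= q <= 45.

214/37

Expand x = 1255/217 as a continued fraction with the Euclidean algorithm:
  1255 = 5*217 + 170, so a_0 = 5.
  217 = 1*170 + 47, so a_1 = 1.
  170 = 3*47 + 29, so a_2 = 3.
  47 = 1*29 + 18, so a_3 = 1.
  29 = 1*18 + 11, so a_4 = 1.
  18 = 1*11 + 7, so a_5 = 1.
  11 = 1*7 + 4, so a_6 = 1.
  7 = 1*4 + 3, so a_7 = 1.
  4 = 1*3 + 1, so a_8 = 1.
  3 = 3*1 + 0, so a_9 = 3.
so x = [5; 1, 3, 1, 1, 1, 1, 1, 1, 3].
Convergents (p_i = a_i*p_{i-1} + p_{i-2}, q_i = a_i*q_{i-1} + q_{i-2} with p_{-2}=0, p_{-1}=1, q_{-2}=1, q_{-1}=0), until the denominator exceeds 45:
  i=0: a_0=5, p_0 = 5*1 + 0 = 5, q_0 = 5*0 + 1 = 1.
  i=1: a_1=1, p_1 = 1*5 + 1 = 6, q_1 = 1*1 + 0 = 1.
  i=2: a_2=3, p_2 = 3*6 + 5 = 23, q_2 = 3*1 + 1 = 4.
  i=3: a_3=1, p_3 = 1*23 + 6 = 29, q_3 = 1*4 + 1 = 5.
  i=4: a_4=1, p_4 = 1*29 + 23 = 52, q_4 = 1*5 + 4 = 9.
  i=5: a_5=1, p_5 = 1*52 + 29 = 81, q_5 = 1*9 + 5 = 14.
  i=6: a_6=1, p_6 = 1*81 + 52 = 133, q_6 = 1*14 + 9 = 23.
  i=7: a_7=1, p_7 = 1*133 + 81 = 214, q_7 = 1*23 + 14 = 37.
  i=8: a_8=1, p_8 = 1*214 + 133 = 347, q_8 = 1*37 + 23 = 60.
q_8 = 60 > 45, so the last convergent with denominator <= 45 is p_7/q_7 = 214/37.
The closest fraction with denominator <= 45 is either p_7/q_7 or the intermediate fraction (k*p_7 + p_6)/(k*q_7 + q_6) with the largest k >= 1 whose denominator stays <= 45; these approach x as k grows, and every other convergent or intermediate fraction in range is farther away.
Largest k: floor((45 - q_6)/q_7) = floor((45 - 23)/37) = 0.
Since k = 0, no intermediate fraction beyond p_7/q_7 has denominator <= 45, so the convergent 214/37 is the closest (its error is |1255*37 - 214*217|/(217*37) = 3/8029).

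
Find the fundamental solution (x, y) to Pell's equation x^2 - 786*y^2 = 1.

(x, y) = (785, 28)

First expand sqrt(786) as a continued fraction. With x_i = (sqrt(786) + m_i)/d_i and (m_0, d_0) = (0, 1): a_0 = floor(sqrt(786)) = 28, since 28^2 = 784 <= 786 < 841 = 29^2.
Iterate m_{i+1} = d_i*a_i - m_i, d_{i+1} = (786 - m_{i+1}^2)/d_i, a_{i+1} = floor((a_0 + m_{i+1})/d_{i+1}):
  m_1 = 1*28 - 0 = 28, d_1 = (786 - 28^2)/1 = 2/1 = 2, a_1 = floor((28 + 28)/2) = 28.
  m_2 = 2*28 - 28 = 28, d_2 = (786 - 28^2)/2 = 2/2 = 1, a_2 = floor((28 + 28)/1) = 56.
  m_3 = 1*56 - 28 = 28, d_3 = (786 - 28^2)/1 = 2/1 = 2: (m_3, d_3) = (m_1, d_1) = (28, 2), so from here the quotients repeat a_1, a_2; the period length is 2.
So sqrt(786) = [28; (28, 56)] with period length k = 2.
k is even, so the fundamental solution of x^2 - 786y^2 = 1 is (p_{k-1}, q_{k-1}) = (p_1, q_1); compute convergents through index 1.
Convergents (p_i = a_i*p_{i-1} + p_{i-2}, q_i = a_i*q_{i-1} + q_{i-2} with p_{-2}=0, p_{-1}=1, q_{-2}=1, q_{-1}=0):
  i=0: a_0=28, p_0 = 28*1 + 0 = 28, q_0 = 28*0 + 1 = 1.
  i=1: a_1=28, p_1 = 28*28 + 1 = 785, q_1 = 28*1 + 0 = 28.
Check: 785^2 - 786*28^2 = 616225 - 616224 = 1, so (x, y) = (785, 28) solves the equation, and by the theorem it is the least positive solution.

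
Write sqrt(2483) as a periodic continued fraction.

Write x_i = (sqrt(2483) + m_i)/d_i with (m_0, d_0) = (0, 1). a_0 = floor(sqrt(2483)) = 49, since 49^2 = 2401 <= 2483 < 2500 = 50^2.
Iterate m_{i+1} = d_i*a_i - m_i, d_{i+1} = (2483 - m_{i+1}^2)/d_i, a_{i+1} = floor((a_0 + m_{i+1})/d_{i+1}):
  m_1 = 1*49 - 0 = 49, d_1 = (2483 - 49^2)/1 = 82/1 = 82, a_1 = floor((49 + 49)/82) = 1.
  m_2 = 82*1 - 49 = 33, d_2 = (2483 - 33^2)/82 = 1394/82 = 17, a_2 = floor((49 + 33)/17) = 4.
  m_3 = 17*4 - 33 = 35, d_3 = (2483 - 35^2)/17 = 1258/17 = 74, a_3 = floor((49 + 35)/74) = 1.
  m_4 = 74*1 - 35 = 39, d_4 = (2483 - 39^2)/74 = 962/74 = 13, a_4 = floor((49 + 39)/13) = 6.
  m_5 = 13*6 - 39 = 39, d_5 = (2483 - 39^2)/13 = 962/13 = 74, a_5 = floor((49 + 39)/74) = 1.
  m_6 = 74*1 - 39 = 35, d_6 = (2483 - 35^2)/74 = 1258/74 = 17, a_6 = floor((49 + 35)/17) = 4.
  m_7 = 17*4 - 35 = 33, d_7 = (2483 - 33^2)/17 = 1394/17 = 82, a_7 = floor((49 + 33)/82) = 1.
  m_8 = 82*1 - 33 = 49, d_8 = (2483 - 49^2)/82 = 82/82 = 1, a_8 = floor((49 + 49)/1) = 98.
  m_9 = 1*98 - 49 = 49, d_9 = (2483 - 49^2)/1 = 82/1 = 82: (m_9, d_9) = (m_1, d_1) = (49, 82), so from here the quotients repeat a_1, ..., a_8; the period length is 8.
Hence the expansion of sqrt(2483) is a_0 = 49 followed by the repeating block 1, 4, 1, 6, 1, 4, 1, 98 (period 8).

[49; (1, 4, 1, 6, 1, 4, 1, 98)]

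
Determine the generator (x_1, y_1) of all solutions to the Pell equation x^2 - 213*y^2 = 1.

First expand sqrt(213) as a continued fraction. With x_i = (sqrt(213) + m_i)/d_i and (m_0, d_0) = (0, 1): a_0 = floor(sqrt(213)) = 14, since 14^2 = 196 <= 213 < 225 = 15^2.
Iterate m_{i+1} = d_i*a_i - m_i, d_{i+1} = (213 - m_{i+1}^2)/d_i, a_{i+1} = floor((a_0 + m_{i+1})/d_{i+1}):
  m_1 = 1*14 - 0 = 14, d_1 = (213 - 14^2)/1 = 17/1 = 17, a_1 = floor((14 + 14)/17) = 1.
  m_2 = 17*1 - 14 = 3, d_2 = (213 - 3^2)/17 = 204/17 = 12, a_2 = floor((14 + 3)/12) = 1.
  m_3 = 12*1 - 3 = 9, d_3 = (213 - 9^2)/12 = 132/12 = 11, a_3 = floor((14 + 9)/11) = 2.
  m_4 = 11*2 - 9 = 13, d_4 = (213 - 13^2)/11 = 44/11 = 4, a_4 = floor((14 + 13)/4) = 6.
  m_5 = 4*6 - 13 = 11, d_5 = (213 - 11^2)/4 = 92/4 = 23, a_5 = floor((14 + 11)/23) = 1.
  m_6 = 23*1 - 11 = 12, d_6 = (213 - 12^2)/23 = 69/23 = 3, a_6 = floor((14 + 12)/3) = 8.
  m_7 = 3*8 - 12 = 12, d_7 = (213 - 12^2)/3 = 69/3 = 23, a_7 = floor((14 + 12)/23) = 1.
  m_8 = 23*1 - 12 = 11, d_8 = (213 - 11^2)/23 = 92/23 = 4, a_8 = floor((14 + 11)/4) = 6.
  m_9 = 4*6 - 11 = 13, d_9 = (213 - 13^2)/4 = 44/4 = 11, a_9 = floor((14 + 13)/11) = 2.
  m_10 = 11*2 - 13 = 9, d_10 = (213 - 9^2)/11 = 132/11 = 12, a_10 = floor((14 + 9)/12) = 1.
  m_11 = 12*1 - 9 = 3, d_11 = (213 - 3^2)/12 = 204/12 = 17, a_11 = floor((14 + 3)/17) = 1.
  m_12 = 17*1 - 3 = 14, d_12 = (213 - 14^2)/17 = 17/17 = 1, a_12 = floor((14 + 14)/1) = 28.
  m_13 = 1*28 - 14 = 14, d_13 = (213 - 14^2)/1 = 17/1 = 17: (m_13, d_13) = (m_1, d_1) = (14, 17), so from here the quotients repeat a_1, ..., a_12; the period length is 12.
So sqrt(213) = [14; (1, 1, 2, 6, 1, 8, 1, 6, 2, 1, 1, 28)] with period length k = 12.
k is even, so the fundamental solution of x^2 - 213y^2 = 1 is (p_{k-1}, q_{k-1}) = (p_11, q_11); compute convergents through index 11.
Convergents (p_i = a_i*p_{i-1} + p_{i-2}, q_i = a_i*q_{i-1} + q_{i-2} with p_{-2}=0, p_{-1}=1, q_{-2}=1, q_{-1}=0):
  i=0: a_0=14, p_0 = 14*1 + 0 = 14, q_0 = 14*0 + 1 = 1.
  i=1: a_1=1, p_1 = 1*14 + 1 = 15, q_1 = 1*1 + 0 = 1.
  i=2: a_2=1, p_2 = 1*15 + 14 = 29, q_2 = 1*1 + 1 = 2.
  i=3: a_3=2, p_3 = 2*29 + 15 = 73, q_3 = 2*2 + 1 = 5.
  i=4: a_4=6, p_4 = 6*73 + 29 = 467, q_4 = 6*5 + 2 = 32.
  i=5: a_5=1, p_5 = 1*467 + 73 = 540, q_5 = 1*32 + 5 = 37.
  i=6: a_6=8, p_6 = 8*540 + 467 = 4787, q_6 = 8*37 + 32 = 328.
  i=7: a_7=1, p_7 = 1*4787 + 540 = 5327, q_7 = 1*328 + 37 = 365.
  i=8: a_8=6, p_8 = 6*5327 + 4787 = 36749, q_8 = 6*365 + 328 = 2518.
  i=9: a_9=2, p_9 = 2*36749 + 5327 = 78825, q_9 = 2*2518 + 365 = 5401.
  i=10: a_10=1, p_10 = 1*78825 + 36749 = 115574, q_10 = 1*5401 + 2518 = 7919.
  i=11: a_11=1, p_11 = 1*115574 + 78825 = 194399, q_11 = 1*7919 + 5401 = 13320.
Check: 194399^2 - 213*13320^2 = 37790971201 - 37790971200 = 1, so (x, y) = (194399, 13320) solves the equation, and by the theorem it is the least positive solution.

(x, y) = (194399, 13320)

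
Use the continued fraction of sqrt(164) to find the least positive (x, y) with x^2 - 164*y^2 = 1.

(x, y) = (2049, 160)

First expand sqrt(164) as a continued fraction. With x_i = (sqrt(164) + m_i)/d_i and (m_0, d_0) = (0, 1): a_0 = floor(sqrt(164)) = 12, since 12^2 = 144 <= 164 < 169 = 13^2.
Iterate m_{i+1} = d_i*a_i - m_i, d_{i+1} = (164 - m_{i+1}^2)/d_i, a_{i+1} = floor((a_0 + m_{i+1})/d_{i+1}):
  m_1 = 1*12 - 0 = 12, d_1 = (164 - 12^2)/1 = 20/1 = 20, a_1 = floor((12 + 12)/20) = 1.
  m_2 = 20*1 - 12 = 8, d_2 = (164 - 8^2)/20 = 100/20 = 5, a_2 = floor((12 + 8)/5) = 4.
  m_3 = 5*4 - 8 = 12, d_3 = (164 - 12^2)/5 = 20/5 = 4, a_3 = floor((12 + 12)/4) = 6.
  m_4 = 4*6 - 12 = 12, d_4 = (164 - 12^2)/4 = 20/4 = 5, a_4 = floor((12 + 12)/5) = 4.
  m_5 = 5*4 - 12 = 8, d_5 = (164 - 8^2)/5 = 100/5 = 20, a_5 = floor((12 + 8)/20) = 1.
  m_6 = 20*1 - 8 = 12, d_6 = (164 - 12^2)/20 = 20/20 = 1, a_6 = floor((12 + 12)/1) = 24.
  m_7 = 1*24 - 12 = 12, d_7 = (164 - 12^2)/1 = 20/1 = 20: (m_7, d_7) = (m_1, d_1) = (12, 20), so from here the quotients repeat a_1, ..., a_6; the period length is 6.
So sqrt(164) = [12; (1, 4, 6, 4, 1, 24)] with period length k = 6.
k is even, so the fundamental solution of x^2 - 164y^2 = 1 is (p_{k-1}, q_{k-1}) = (p_5, q_5); compute convergents through index 5.
Convergents (p_i = a_i*p_{i-1} + p_{i-2}, q_i = a_i*q_{i-1} + q_{i-2} with p_{-2}=0, p_{-1}=1, q_{-2}=1, q_{-1}=0):
  i=0: a_0=12, p_0 = 12*1 + 0 = 12, q_0 = 12*0 + 1 = 1.
  i=1: a_1=1, p_1 = 1*12 + 1 = 13, q_1 = 1*1 + 0 = 1.
  i=2: a_2=4, p_2 = 4*13 + 12 = 64, q_2 = 4*1 + 1 = 5.
  i=3: a_3=6, p_3 = 6*64 + 13 = 397, q_3 = 6*5 + 1 = 31.
  i=4: a_4=4, p_4 = 4*397 + 64 = 1652, q_4 = 4*31 + 5 = 129.
  i=5: a_5=1, p_5 = 1*1652 + 397 = 2049, q_5 = 1*129 + 31 = 160.
Check: 2049^2 - 164*160^2 = 4198401 - 4198400 = 1, so (x, y) = (2049, 160) solves the equation, and by the theorem it is the least positive solution.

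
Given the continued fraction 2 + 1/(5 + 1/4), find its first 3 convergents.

2/1, 11/5, 46/21

Using the convergent recurrence p_i = a_i*p_{i-1} + p_{i-2}, q_i = a_i*q_{i-1} + q_{i-2} with p_{-2}=0, p_{-1}=1, q_{-2}=1, q_{-1}=0:
  i=0: a_0=2, p_0 = 2*1 + 0 = 2, q_0 = 2*0 + 1 = 1.
  i=1: a_1=5, p_1 = 5*2 + 1 = 11, q_1 = 5*1 + 0 = 5.
  i=2: a_2=4, p_2 = 4*11 + 2 = 46, q_2 = 4*5 + 1 = 21.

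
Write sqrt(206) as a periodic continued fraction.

[14; (2, 1, 5, 14, 5, 1, 2, 28)]

Write x_i = (sqrt(206) + m_i)/d_i with (m_0, d_0) = (0, 1). a_0 = floor(sqrt(206)) = 14, since 14^2 = 196 <= 206 < 225 = 15^2.
Iterate m_{i+1} = d_i*a_i - m_i, d_{i+1} = (206 - m_{i+1}^2)/d_i, a_{i+1} = floor((a_0 + m_{i+1})/d_{i+1}):
  m_1 = 1*14 - 0 = 14, d_1 = (206 - 14^2)/1 = 10/1 = 10, a_1 = floor((14 + 14)/10) = 2.
  m_2 = 10*2 - 14 = 6, d_2 = (206 - 6^2)/10 = 170/10 = 17, a_2 = floor((14 + 6)/17) = 1.
  m_3 = 17*1 - 6 = 11, d_3 = (206 - 11^2)/17 = 85/17 = 5, a_3 = floor((14 + 11)/5) = 5.
  m_4 = 5*5 - 11 = 14, d_4 = (206 - 14^2)/5 = 10/5 = 2, a_4 = floor((14 + 14)/2) = 14.
  m_5 = 2*14 - 14 = 14, d_5 = (206 - 14^2)/2 = 10/2 = 5, a_5 = floor((14 + 14)/5) = 5.
  m_6 = 5*5 - 14 = 11, d_6 = (206 - 11^2)/5 = 85/5 = 17, a_6 = floor((14 + 11)/17) = 1.
  m_7 = 17*1 - 11 = 6, d_7 = (206 - 6^2)/17 = 170/17 = 10, a_7 = floor((14 + 6)/10) = 2.
  m_8 = 10*2 - 6 = 14, d_8 = (206 - 14^2)/10 = 10/10 = 1, a_8 = floor((14 + 14)/1) = 28.
  m_9 = 1*28 - 14 = 14, d_9 = (206 - 14^2)/1 = 10/1 = 10: (m_9, d_9) = (m_1, d_1) = (14, 10), so from here the quotients repeat a_1, ..., a_8; the period length is 8.
Hence the expansion of sqrt(206) is a_0 = 14 followed by the repeating block 2, 1, 5, 14, 5, 1, 2, 28 (period 8).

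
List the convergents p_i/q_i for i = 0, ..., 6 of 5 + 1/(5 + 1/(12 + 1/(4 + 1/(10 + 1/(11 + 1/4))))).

5/1, 26/5, 317/61, 1294/249, 13257/2551, 147121/28310, 601741/115791

Using the convergent recurrence p_i = a_i*p_{i-1} + p_{i-2}, q_i = a_i*q_{i-1} + q_{i-2} with p_{-2}=0, p_{-1}=1, q_{-2}=1, q_{-1}=0:
  i=0: a_0=5, p_0 = 5*1 + 0 = 5, q_0 = 5*0 + 1 = 1.
  i=1: a_1=5, p_1 = 5*5 + 1 = 26, q_1 = 5*1 + 0 = 5.
  i=2: a_2=12, p_2 = 12*26 + 5 = 317, q_2 = 12*5 + 1 = 61.
  i=3: a_3=4, p_3 = 4*317 + 26 = 1294, q_3 = 4*61 + 5 = 249.
  i=4: a_4=10, p_4 = 10*1294 + 317 = 13257, q_4 = 10*249 + 61 = 2551.
  i=5: a_5=11, p_5 = 11*13257 + 1294 = 147121, q_5 = 11*2551 + 249 = 28310.
  i=6: a_6=4, p_6 = 4*147121 + 13257 = 601741, q_6 = 4*28310 + 2551 = 115791.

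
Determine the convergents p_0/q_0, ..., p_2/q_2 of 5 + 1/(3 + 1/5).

5/1, 16/3, 85/16

Using the convergent recurrence p_i = a_i*p_{i-1} + p_{i-2}, q_i = a_i*q_{i-1} + q_{i-2} with p_{-2}=0, p_{-1}=1, q_{-2}=1, q_{-1}=0:
  i=0: a_0=5, p_0 = 5*1 + 0 = 5, q_0 = 5*0 + 1 = 1.
  i=1: a_1=3, p_1 = 3*5 + 1 = 16, q_1 = 3*1 + 0 = 3.
  i=2: a_2=5, p_2 = 5*16 + 5 = 85, q_2 = 5*3 + 1 = 16.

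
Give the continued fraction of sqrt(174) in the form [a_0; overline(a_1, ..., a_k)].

Write x_i = (sqrt(174) + m_i)/d_i with (m_0, d_0) = (0, 1). a_0 = floor(sqrt(174)) = 13, since 13^2 = 169 <= 174 < 196 = 14^2.
Iterate m_{i+1} = d_i*a_i - m_i, d_{i+1} = (174 - m_{i+1}^2)/d_i, a_{i+1} = floor((a_0 + m_{i+1})/d_{i+1}):
  m_1 = 1*13 - 0 = 13, d_1 = (174 - 13^2)/1 = 5/1 = 5, a_1 = floor((13 + 13)/5) = 5.
  m_2 = 5*5 - 13 = 12, d_2 = (174 - 12^2)/5 = 30/5 = 6, a_2 = floor((13 + 12)/6) = 4.
  m_3 = 6*4 - 12 = 12, d_3 = (174 - 12^2)/6 = 30/6 = 5, a_3 = floor((13 + 12)/5) = 5.
  m_4 = 5*5 - 12 = 13, d_4 = (174 - 13^2)/5 = 5/5 = 1, a_4 = floor((13 + 13)/1) = 26.
  m_5 = 1*26 - 13 = 13, d_5 = (174 - 13^2)/1 = 5/1 = 5: (m_5, d_5) = (m_1, d_1) = (13, 5), so from here the quotients repeat a_1, ..., a_4; the period length is 4.
Hence the expansion of sqrt(174) is a_0 = 13 followed by the repeating block 5, 4, 5, 26 (period 4).

[13; overline(5, 4, 5, 26)]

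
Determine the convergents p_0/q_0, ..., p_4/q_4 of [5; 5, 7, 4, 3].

Using the convergent recurrence p_i = a_i*p_{i-1} + p_{i-2}, q_i = a_i*q_{i-1} + q_{i-2} with p_{-2}=0, p_{-1}=1, q_{-2}=1, q_{-1}=0:
  i=0: a_0=5, p_0 = 5*1 + 0 = 5, q_0 = 5*0 + 1 = 1.
  i=1: a_1=5, p_1 = 5*5 + 1 = 26, q_1 = 5*1 + 0 = 5.
  i=2: a_2=7, p_2 = 7*26 + 5 = 187, q_2 = 7*5 + 1 = 36.
  i=3: a_3=4, p_3 = 4*187 + 26 = 774, q_3 = 4*36 + 5 = 149.
  i=4: a_4=3, p_4 = 3*774 + 187 = 2509, q_4 = 3*149 + 36 = 483.

5/1, 26/5, 187/36, 774/149, 2509/483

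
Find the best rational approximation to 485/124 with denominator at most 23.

Expand x = 485/124 as a continued fraction with the Euclidean algorithm:
  485 = 3*124 + 113, so a_0 = 3.
  124 = 1*113 + 11, so a_1 = 1.
  113 = 10*11 + 3, so a_2 = 10.
  11 = 3*3 + 2, so a_3 = 3.
  3 = 1*2 + 1, so a_4 = 1.
  2 = 2*1 + 0, so a_5 = 2.
so x = [3; 1, 10, 3, 1, 2].
Convergents (p_i = a_i*p_{i-1} + p_{i-2}, q_i = a_i*q_{i-1} + q_{i-2} with p_{-2}=0, p_{-1}=1, q_{-2}=1, q_{-1}=0), until the denominator exceeds 23:
  i=0: a_0=3, p_0 = 3*1 + 0 = 3, q_0 = 3*0 + 1 = 1.
  i=1: a_1=1, p_1 = 1*3 + 1 = 4, q_1 = 1*1 + 0 = 1.
  i=2: a_2=10, p_2 = 10*4 + 3 = 43, q_2 = 10*1 + 1 = 11.
  i=3: a_3=3, p_3 = 3*43 + 4 = 133, q_3 = 3*11 + 1 = 34.
q_3 = 34 > 23, so the last convergent with denominator <= 23 is p_2/q_2 = 43/11.
The closest fraction with denominator <= 23 is either p_2/q_2 or the intermediate fraction (k*p_2 + p_1)/(k*q_2 + q_1) with the largest k >= 1 whose denominator stays <= 23; these approach x as k grows, and every other convergent or intermediate fraction in range is farther away.
Largest k: floor((23 - q_1)/q_2) = floor((23 - 1)/11) = 2.
That gives (2*43 + 4)/(2*11 + 1) = 90/23.
Compare the errors: |x - 43/11| = |485*11 - 43*124|/(124*11) = 3/1364, and |x - 90/23| = |485*23 - 90*124|/(124*23) = 5/2852.
Cross-multiplying, 5*1364 = 6820 < 8556 = 3*2852, so 5/2852 is smaller: the intermediate fraction 90/23 is closer to x than 43/11.

90/23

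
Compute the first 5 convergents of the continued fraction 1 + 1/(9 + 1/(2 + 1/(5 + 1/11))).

Using the convergent recurrence p_i = a_i*p_{i-1} + p_{i-2}, q_i = a_i*q_{i-1} + q_{i-2} with p_{-2}=0, p_{-1}=1, q_{-2}=1, q_{-1}=0:
  i=0: a_0=1, p_0 = 1*1 + 0 = 1, q_0 = 1*0 + 1 = 1.
  i=1: a_1=9, p_1 = 9*1 + 1 = 10, q_1 = 9*1 + 0 = 9.
  i=2: a_2=2, p_2 = 2*10 + 1 = 21, q_2 = 2*9 + 1 = 19.
  i=3: a_3=5, p_3 = 5*21 + 10 = 115, q_3 = 5*19 + 9 = 104.
  i=4: a_4=11, p_4 = 11*115 + 21 = 1286, q_4 = 11*104 + 19 = 1163.

1/1, 10/9, 21/19, 115/104, 1286/1163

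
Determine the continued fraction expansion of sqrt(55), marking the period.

Write x_i = (sqrt(55) + m_i)/d_i with (m_0, d_0) = (0, 1). a_0 = floor(sqrt(55)) = 7, since 7^2 = 49 <= 55 < 64 = 8^2.
Iterate m_{i+1} = d_i*a_i - m_i, d_{i+1} = (55 - m_{i+1}^2)/d_i, a_{i+1} = floor((a_0 + m_{i+1})/d_{i+1}):
  m_1 = 1*7 - 0 = 7, d_1 = (55 - 7^2)/1 = 6/1 = 6, a_1 = floor((7 + 7)/6) = 2.
  m_2 = 6*2 - 7 = 5, d_2 = (55 - 5^2)/6 = 30/6 = 5, a_2 = floor((7 + 5)/5) = 2.
  m_3 = 5*2 - 5 = 5, d_3 = (55 - 5^2)/5 = 30/5 = 6, a_3 = floor((7 + 5)/6) = 2.
  m_4 = 6*2 - 5 = 7, d_4 = (55 - 7^2)/6 = 6/6 = 1, a_4 = floor((7 + 7)/1) = 14.
  m_5 = 1*14 - 7 = 7, d_5 = (55 - 7^2)/1 = 6/1 = 6: (m_5, d_5) = (m_1, d_1) = (7, 6), so from here the quotients repeat a_1, ..., a_4; the period length is 4.
Hence the expansion of sqrt(55) is a_0 = 7 followed by the repeating block 2, 2, 2, 14 (period 4).

[7; (2, 2, 2, 14)]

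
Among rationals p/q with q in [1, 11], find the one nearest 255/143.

Expand x = 255/143 as a continued fraction with the Euclidean algorithm:
  255 = 1*143 + 112, so a_0 = 1.
  143 = 1*112 + 31, so a_1 = 1.
  112 = 3*31 + 19, so a_2 = 3.
  31 = 1*19 + 12, so a_3 = 1.
  19 = 1*12 + 7, so a_4 = 1.
  12 = 1*7 + 5, so a_5 = 1.
  7 = 1*5 + 2, so a_6 = 1.
  5 = 2*2 + 1, so a_7 = 2.
  2 = 2*1 + 0, so a_8 = 2.
so x = [1; 1, 3, 1, 1, 1, 1, 2, 2].
Convergents (p_i = a_i*p_{i-1} + p_{i-2}, q_i = a_i*q_{i-1} + q_{i-2} with p_{-2}=0, p_{-1}=1, q_{-2}=1, q_{-1}=0), until the denominator exceeds 11:
  i=0: a_0=1, p_0 = 1*1 + 0 = 1, q_0 = 1*0 + 1 = 1.
  i=1: a_1=1, p_1 = 1*1 + 1 = 2, q_1 = 1*1 + 0 = 1.
  i=2: a_2=3, p_2 = 3*2 + 1 = 7, q_2 = 3*1 + 1 = 4.
  i=3: a_3=1, p_3 = 1*7 + 2 = 9, q_3 = 1*4 + 1 = 5.
  i=4: a_4=1, p_4 = 1*9 + 7 = 16, q_4 = 1*5 + 4 = 9.
  i=5: a_5=1, p_5 = 1*16 + 9 = 25, q_5 = 1*9 + 5 = 14.
q_5 = 14 > 11, so the last convergent with denominator <= 11 is p_4/q_4 = 16/9.
The closest fraction with denominator <= 11 is either p_4/q_4 or the intermediate fraction (k*p_4 + p_3)/(k*q_4 + q_3) with the largest k >= 1 whose denominator stays <= 11; these approach x as k grows, and every other convergent or intermediate fraction in range is farther away.
Largest k: floor((11 - q_3)/q_4) = floor((11 - 5)/9) = 0.
Since k = 0, no intermediate fraction beyond p_4/q_4 has denominator <= 11, so the convergent 16/9 is the closest (its error is |255*9 - 16*143|/(143*9) = 7/1287).

16/9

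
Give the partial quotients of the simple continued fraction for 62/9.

[6; 1, 8]

Run the Euclidean algorithm on 62 and 9; the successive quotients are the partial quotients a_0, a_1, ... (each step inverts the fractional part left over by the previous one):
  62 = 6*9 + 8, so a_0 = 6.
  9 = 1*8 + 1, so a_1 = 1.
  8 = 8*1 + 0, so a_2 = 8.
The remainder reaches 0 after 3 divisions, so the expansion has 3 partial quotients, read off in order.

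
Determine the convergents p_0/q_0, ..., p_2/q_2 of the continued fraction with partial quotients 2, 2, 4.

Using the convergent recurrence p_i = a_i*p_{i-1} + p_{i-2}, q_i = a_i*q_{i-1} + q_{i-2} with p_{-2}=0, p_{-1}=1, q_{-2}=1, q_{-1}=0:
  i=0: a_0=2, p_0 = 2*1 + 0 = 2, q_0 = 2*0 + 1 = 1.
  i=1: a_1=2, p_1 = 2*2 + 1 = 5, q_1 = 2*1 + 0 = 2.
  i=2: a_2=4, p_2 = 4*5 + 2 = 22, q_2 = 4*2 + 1 = 9.

2/1, 5/2, 22/9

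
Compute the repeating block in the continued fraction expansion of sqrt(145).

Write x_i = (sqrt(145) + m_i)/d_i with (m_0, d_0) = (0, 1). a_0 = floor(sqrt(145)) = 12, since 12^2 = 144 <= 145 < 169 = 13^2.
Iterate m_{i+1} = d_i*a_i - m_i, d_{i+1} = (145 - m_{i+1}^2)/d_i, a_{i+1} = floor((a_0 + m_{i+1})/d_{i+1}):
  m_1 = 1*12 - 0 = 12, d_1 = (145 - 12^2)/1 = 1/1 = 1, a_1 = floor((12 + 12)/1) = 24.
  m_2 = 1*24 - 12 = 12, d_2 = (145 - 12^2)/1 = 1/1 = 1: (m_2, d_2) = (m_1, d_1) = (12, 1), so from here the quotient a_1 repeats; the period length is 1.
Hence the expansion of sqrt(145) is a_0 = 12 followed by the repeating block 24 (period 1).

[12; (24)]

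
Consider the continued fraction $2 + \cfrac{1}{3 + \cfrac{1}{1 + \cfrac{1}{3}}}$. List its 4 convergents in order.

Using the convergent recurrence p_i = a_i*p_{i-1} + p_{i-2}, q_i = a_i*q_{i-1} + q_{i-2} with p_{-2}=0, p_{-1}=1, q_{-2}=1, q_{-1}=0:
  i=0: a_0=2, p_0 = 2*1 + 0 = 2, q_0 = 2*0 + 1 = 1.
  i=1: a_1=3, p_1 = 3*2 + 1 = 7, q_1 = 3*1 + 0 = 3.
  i=2: a_2=1, p_2 = 1*7 + 2 = 9, q_2 = 1*3 + 1 = 4.
  i=3: a_3=3, p_3 = 3*9 + 7 = 34, q_3 = 3*4 + 3 = 15.

2/1, 7/3, 9/4, 34/15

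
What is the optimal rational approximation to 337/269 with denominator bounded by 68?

Expand x = 337/269 as a continued fraction with the Euclidean algorithm:
  337 = 1*269 + 68, so a_0 = 1.
  269 = 3*68 + 65, so a_1 = 3.
  68 = 1*65 + 3, so a_2 = 1.
  65 = 21*3 + 2, so a_3 = 21.
  3 = 1*2 + 1, so a_4 = 1.
  2 = 2*1 + 0, so a_5 = 2.
so x = [1; 3, 1, 21, 1, 2].
Convergents (p_i = a_i*p_{i-1} + p_{i-2}, q_i = a_i*q_{i-1} + q_{i-2} with p_{-2}=0, p_{-1}=1, q_{-2}=1, q_{-1}=0), until the denominator exceeds 68:
  i=0: a_0=1, p_0 = 1*1 + 0 = 1, q_0 = 1*0 + 1 = 1.
  i=1: a_1=3, p_1 = 3*1 + 1 = 4, q_1 = 3*1 + 0 = 3.
  i=2: a_2=1, p_2 = 1*4 + 1 = 5, q_2 = 1*3 + 1 = 4.
  i=3: a_3=21, p_3 = 21*5 + 4 = 109, q_3 = 21*4 + 3 = 87.
q_3 = 87 > 68, so the last convergent with denominator <= 68 is p_2/q_2 = 5/4.
The closest fraction with denominator <= 68 is either p_2/q_2 or the intermediate fraction (k*p_2 + p_1)/(k*q_2 + q_1) with the largest k >= 1 whose denominator stays <= 68; these approach x as k grows, and every other convergent or intermediate fraction in range is farther away.
Largest k: floor((68 - q_1)/q_2) = floor((68 - 3)/4) = 16.
That gives (16*5 + 4)/(16*4 + 3) = 84/67.
Compare the errors: |x - 5/4| = |337*4 - 5*269|/(269*4) = 3/1076, and |x - 84/67| = |337*67 - 84*269|/(269*67) = 17/18023.
Cross-multiplying, 17*1076 = 18292 < 54069 = 3*18023, so 17/18023 is smaller: the intermediate fraction 84/67 is closer to x than 5/4.

84/67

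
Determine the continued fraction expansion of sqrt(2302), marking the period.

Write x_i = (sqrt(2302) + m_i)/d_i with (m_0, d_0) = (0, 1). a_0 = floor(sqrt(2302)) = 47, since 47^2 = 2209 <= 2302 < 2304 = 48^2.
Iterate m_{i+1} = d_i*a_i - m_i, d_{i+1} = (2302 - m_{i+1}^2)/d_i, a_{i+1} = floor((a_0 + m_{i+1})/d_{i+1}):
  m_1 = 1*47 - 0 = 47, d_1 = (2302 - 47^2)/1 = 93/1 = 93, a_1 = floor((47 + 47)/93) = 1.
  m_2 = 93*1 - 47 = 46, d_2 = (2302 - 46^2)/93 = 186/93 = 2, a_2 = floor((47 + 46)/2) = 46.
  m_3 = 2*46 - 46 = 46, d_3 = (2302 - 46^2)/2 = 186/2 = 93, a_3 = floor((47 + 46)/93) = 1.
  m_4 = 93*1 - 46 = 47, d_4 = (2302 - 47^2)/93 = 93/93 = 1, a_4 = floor((47 + 47)/1) = 94.
  m_5 = 1*94 - 47 = 47, d_5 = (2302 - 47^2)/1 = 93/1 = 93: (m_5, d_5) = (m_1, d_1) = (47, 93), so from here the quotients repeat a_1, ..., a_4; the period length is 4.
Hence the expansion of sqrt(2302) is a_0 = 47 followed by the repeating block 1, 46, 1, 94 (period 4).

[47; (1, 46, 1, 94)]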